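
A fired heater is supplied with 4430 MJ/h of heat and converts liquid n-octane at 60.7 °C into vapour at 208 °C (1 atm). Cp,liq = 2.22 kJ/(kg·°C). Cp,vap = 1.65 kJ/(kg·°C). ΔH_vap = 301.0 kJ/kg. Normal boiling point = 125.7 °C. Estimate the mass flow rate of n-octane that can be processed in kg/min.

ṁ = 127 kg/min

Δh = 2.22×(125.7−60.7) + 301.0 + 1.65×(208−125.7) = 581.1 kJ/kg
Q = 4430 MJ/h = 1230.6 kJ/s = 73833 kJ/min
ṁ = Q/Δh = 73833 / 581.1 = 127.06 kg/min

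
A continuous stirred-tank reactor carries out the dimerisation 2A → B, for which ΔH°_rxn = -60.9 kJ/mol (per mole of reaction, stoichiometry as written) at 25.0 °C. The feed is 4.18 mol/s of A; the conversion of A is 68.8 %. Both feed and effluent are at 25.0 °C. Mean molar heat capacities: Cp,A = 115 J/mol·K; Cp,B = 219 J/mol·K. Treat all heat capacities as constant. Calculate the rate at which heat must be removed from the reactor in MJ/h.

Extent of reaction ξ = 0.688 × 4.18 / 2 = 1.4379 mol/s
Reaction term: ξ·ΔH°_rxn = 1.4379 × -60.9 = -87.569 kJ/s
Q = ΔH = -87.569 kJ/s = -87.569 kW
Heat removed = 315.25 MJ/h

Q_out = 315 MJ/h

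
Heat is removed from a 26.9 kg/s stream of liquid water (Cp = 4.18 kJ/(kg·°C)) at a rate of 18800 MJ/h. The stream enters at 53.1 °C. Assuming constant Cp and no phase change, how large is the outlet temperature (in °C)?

Q = 18800 MJ/h = 5222.2 kJ/s
ΔT = Q/(ṁ·Cp) = 5222.2/(26.9×4.18) = 46.444 K
T_out = 53.1 − 46.444 = 6.6563 °C

T_out = 6.66 °C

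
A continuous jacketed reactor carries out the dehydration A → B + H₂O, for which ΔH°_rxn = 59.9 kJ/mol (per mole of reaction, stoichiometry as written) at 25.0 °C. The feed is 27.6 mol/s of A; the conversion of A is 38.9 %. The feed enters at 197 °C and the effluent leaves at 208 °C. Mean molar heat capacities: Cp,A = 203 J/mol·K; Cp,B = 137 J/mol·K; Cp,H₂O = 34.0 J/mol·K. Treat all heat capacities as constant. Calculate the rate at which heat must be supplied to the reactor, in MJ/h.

Q_in = 2310 MJ/h

Extent of reaction ξ = 0.389 × 27.6 = 10.736 mol/s
Reaction term: ξ·ΔH°_rxn = 10.736 × 59.9 = 643.11 kJ/s
Sensible, feed 197→25 °C: -963.68 kJ/s
Outlet flows (mol/s): A 16.864, B 10.736, H₂O 10.736
Sensible, products 25→208 °C: 962.44 kJ/s
Q = ΔH = 641.87 kJ/s = 641.87 kW
Heat supplied = 2310.7 MJ/h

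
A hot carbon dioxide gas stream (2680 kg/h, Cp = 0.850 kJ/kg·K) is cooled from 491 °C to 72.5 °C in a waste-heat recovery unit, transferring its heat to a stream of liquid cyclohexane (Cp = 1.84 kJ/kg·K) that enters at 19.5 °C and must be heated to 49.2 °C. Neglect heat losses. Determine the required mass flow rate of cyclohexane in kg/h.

ṁ_c = 17400 kg/h

Heat released by hot stream: Q = 2680 × 0.850 × (491 − 72.5) = 953340 kJ/h
Energy balance on cold side (adiabatic exchanger): Q = ṁ_c·Cp_c·(T_c,out − T_c,in)
ṁ_c = 953340 / [1.84 × (49.2 − 19.5)] = 17445 kg/h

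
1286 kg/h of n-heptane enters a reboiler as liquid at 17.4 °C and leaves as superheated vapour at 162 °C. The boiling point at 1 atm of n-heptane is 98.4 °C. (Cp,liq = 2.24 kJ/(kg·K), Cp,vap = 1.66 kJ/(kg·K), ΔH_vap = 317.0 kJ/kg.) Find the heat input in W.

liquid 17.4→98.4 °C: 181.44 kJ/kg
vaporisation at 98.4 °C: 317 kJ/kg
vapour 98.4→162 °C: 105.58 kJ/kg
Δh = 181.44 + 317 + 105.58 = 604.02 kJ/kg
Q = ṁ·Δh = 1286 kg/h × 604.02 kJ/kg = 776760 kJ/h
|Q| = 215.77 kW = 215770 W

Q = 216000 W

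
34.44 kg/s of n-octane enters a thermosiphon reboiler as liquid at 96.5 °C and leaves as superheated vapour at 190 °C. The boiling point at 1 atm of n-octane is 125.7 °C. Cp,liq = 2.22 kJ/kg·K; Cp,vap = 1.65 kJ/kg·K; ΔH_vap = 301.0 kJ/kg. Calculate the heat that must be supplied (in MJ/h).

Q = 58500 MJ/h

liquid 96.5→125.7 °C: 64.824 kJ/kg
vaporisation at 125.7 °C: 301 kJ/kg
vapour 125.7→190 °C: 106.09 kJ/kg
Δh = 64.824 + 301 + 106.09 = 471.92 kJ/kg
Q = ṁ·Δh = 34.44 kg/s × 471.92 kJ/kg = 16253 kJ/s
|Q| = 16253 kW = 58510 MJ/h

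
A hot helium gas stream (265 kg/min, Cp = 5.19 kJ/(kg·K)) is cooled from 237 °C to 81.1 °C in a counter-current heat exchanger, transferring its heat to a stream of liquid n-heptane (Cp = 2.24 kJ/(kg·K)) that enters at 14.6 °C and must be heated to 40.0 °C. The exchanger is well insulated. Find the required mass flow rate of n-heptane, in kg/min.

Heat released by hot stream: Q = 265 × 5.19 × (237 − 81.1) = 214420 kJ/min
Energy balance on cold side (adiabatic exchanger): Q = ṁ_c·Cp_c·(T_c,out − T_c,in)
ṁ_c = 214420 / [2.24 × (40.0 − 14.6)] = 3768.6 kg/min

ṁ_c = 3770 kg/min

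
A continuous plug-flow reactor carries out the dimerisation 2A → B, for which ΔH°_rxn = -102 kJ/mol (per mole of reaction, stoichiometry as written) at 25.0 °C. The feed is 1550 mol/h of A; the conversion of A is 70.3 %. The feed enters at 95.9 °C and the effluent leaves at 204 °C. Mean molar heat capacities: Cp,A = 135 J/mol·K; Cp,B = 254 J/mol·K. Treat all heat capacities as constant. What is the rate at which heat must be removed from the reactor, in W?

Q_out = 9590 W

Extent of reaction ξ = 0.703 × 1550 / 2 = 544.82 mol/h
Reaction term: ξ·ΔH°_rxn = 544.82 × -102 = -55572 kJ/h
Sensible, feed 95.9→25 °C: -14836 kJ/h
Outlet flows (mol/h): A 460.35, B 544.82
Sensible, products 25→204 °C: 35895 kJ/h
Q = ΔH = -34513 kJ/h = -9.5868 kW
Heat removed = 9586.8 W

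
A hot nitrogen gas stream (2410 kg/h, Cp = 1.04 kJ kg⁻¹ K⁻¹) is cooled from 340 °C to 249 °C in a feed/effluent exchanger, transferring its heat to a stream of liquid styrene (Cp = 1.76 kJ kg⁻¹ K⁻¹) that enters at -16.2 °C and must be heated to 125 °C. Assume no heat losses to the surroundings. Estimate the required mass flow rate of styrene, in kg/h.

ṁ_c = 918 kg/h

Heat released by hot stream: Q = 2410 × 1.04 × (340 − 249) = 228080 kJ/h
Energy balance on cold side (adiabatic exchanger): Q = ṁ_c·Cp_c·(T_c,out − T_c,in)
ṁ_c = 228080 / [1.76 × (125 − -16.2)] = 917.79 kg/h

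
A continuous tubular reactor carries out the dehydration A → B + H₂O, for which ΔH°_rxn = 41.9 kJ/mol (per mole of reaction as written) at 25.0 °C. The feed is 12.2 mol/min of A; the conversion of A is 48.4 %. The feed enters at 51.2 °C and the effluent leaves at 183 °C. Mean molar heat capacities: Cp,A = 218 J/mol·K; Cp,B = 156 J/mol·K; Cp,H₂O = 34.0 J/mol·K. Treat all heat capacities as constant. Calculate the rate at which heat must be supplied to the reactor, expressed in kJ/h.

Q_in = 34300 kJ/h

Extent of reaction ξ = 0.484 × 12.2 = 5.9048 mol/min
Reaction term: ξ·ΔH°_rxn = 5.9048 × 41.9 = 247.41 kJ/min
Sensible, feed 51.2→25 °C: -69.682 kJ/min
Outlet flows (mol/min): A 6.2952, B 5.9048, H₂O 5.9048
Sensible, products 25→183 °C: 394.09 kJ/min
Q = ΔH = 571.82 kJ/min = 9.5304 kW
Heat supplied = 34309 kJ/h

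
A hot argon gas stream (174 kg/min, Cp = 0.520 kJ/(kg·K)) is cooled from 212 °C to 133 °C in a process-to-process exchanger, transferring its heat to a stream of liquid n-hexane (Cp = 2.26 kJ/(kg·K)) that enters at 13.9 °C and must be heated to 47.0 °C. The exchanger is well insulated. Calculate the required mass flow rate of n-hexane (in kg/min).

Heat released by hot stream: Q = 174 × 0.520 × (212 − 133) = 7147.9 kJ/min
Energy balance on cold side (adiabatic exchanger): Q = ṁ_c·Cp_c·(T_c,out − T_c,in)
ṁ_c = 7147.9 / [2.26 × (47.0 − 13.9)] = 95.553 kg/min

ṁ_c = 95.6 kg/min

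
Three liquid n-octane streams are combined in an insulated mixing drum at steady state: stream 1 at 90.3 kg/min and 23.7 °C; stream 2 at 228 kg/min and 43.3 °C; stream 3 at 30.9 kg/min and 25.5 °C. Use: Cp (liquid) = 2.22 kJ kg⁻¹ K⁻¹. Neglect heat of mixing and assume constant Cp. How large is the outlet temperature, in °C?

T_out = 36.7 °C

Adiabatic, steady state ⇒ Σ ṁᵢCp,ᵢ(T_out − Tᵢ) = 0
Σ ṁᵢCp,ᵢTᵢ = 90.3×2.22×23.7 + 228×2.22×43.3 + 30.9×2.22×25.5 = 28417
Σ ṁᵢCp,ᵢ = 90.3×2.22 + 228×2.22 + 30.9×2.22 = 775.22
T_out = 28417 / 775.22 = 36.657 °C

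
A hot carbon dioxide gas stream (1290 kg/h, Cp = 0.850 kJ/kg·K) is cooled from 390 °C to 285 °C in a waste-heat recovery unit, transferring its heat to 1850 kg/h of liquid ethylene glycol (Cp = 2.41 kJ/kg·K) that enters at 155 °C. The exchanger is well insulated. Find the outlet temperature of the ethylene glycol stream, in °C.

T_c,out = 181 °C

Heat released by hot stream: Q = 1290 × 0.850 × (390 − 285) = 115130 kJ/h
Energy balance on cold side (adiabatic exchanger): Q = ṁ_c·Cp_c·(T_c,out − T_c,in)
T_c,out = 155 + 115130/(1850 × 2.41) = 180.82 °C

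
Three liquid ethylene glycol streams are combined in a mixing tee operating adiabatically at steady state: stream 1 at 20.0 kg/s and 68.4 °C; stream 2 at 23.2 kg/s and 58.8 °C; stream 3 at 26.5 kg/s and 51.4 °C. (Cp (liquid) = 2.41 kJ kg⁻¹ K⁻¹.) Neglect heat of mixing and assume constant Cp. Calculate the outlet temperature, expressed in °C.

T_out = 58.7 °C

No heat crosses the boundary, so H_out = H_in.
Σ ṁᵢCp,ᵢTᵢ = 20.0×2.41×68.4 + 23.2×2.41×58.8 + 26.5×2.41×51.4 = 9867.2
Σ ṁᵢCp,ᵢ = 20.0×2.41 + 23.2×2.41 + 26.5×2.41 = 167.98
T_out = 9867.2 / 167.98 = 58.741 °C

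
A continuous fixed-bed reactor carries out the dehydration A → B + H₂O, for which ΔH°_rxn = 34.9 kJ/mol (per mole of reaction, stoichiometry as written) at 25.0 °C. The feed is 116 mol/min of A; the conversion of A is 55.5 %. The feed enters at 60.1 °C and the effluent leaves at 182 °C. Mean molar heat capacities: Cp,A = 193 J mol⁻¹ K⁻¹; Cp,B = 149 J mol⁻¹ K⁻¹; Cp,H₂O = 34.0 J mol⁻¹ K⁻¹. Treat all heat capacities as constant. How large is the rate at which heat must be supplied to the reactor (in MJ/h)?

Extent of reaction ξ = 0.555 × 116 = 64.38 mol/min
Reaction term: ξ·ΔH°_rxn = 64.38 × 34.9 = 2246.9 kJ/min
Sensible, feed 60.1→25 °C: -785.82 kJ/min
Outlet flows (mol/min): A 51.62, B 64.38, H₂O 64.38
Sensible, products 25→182 °C: 3413.8 kJ/min
Q = ΔH = 4874.9 kJ/min = 81.248 kW
Heat supplied = 292.49 MJ/h

Q_in = 292 MJ/h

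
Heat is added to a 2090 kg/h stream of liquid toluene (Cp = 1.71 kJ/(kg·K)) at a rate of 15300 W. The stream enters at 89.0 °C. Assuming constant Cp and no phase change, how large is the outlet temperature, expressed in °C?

T_out = 104 °C

Q = 15300 W = 55080 kJ/h
ΔT = Q/(ṁ·Cp) = 55080/(2090×1.71) = 15.412 K
T_out = 89.0 + 15.412 = 104.41 °C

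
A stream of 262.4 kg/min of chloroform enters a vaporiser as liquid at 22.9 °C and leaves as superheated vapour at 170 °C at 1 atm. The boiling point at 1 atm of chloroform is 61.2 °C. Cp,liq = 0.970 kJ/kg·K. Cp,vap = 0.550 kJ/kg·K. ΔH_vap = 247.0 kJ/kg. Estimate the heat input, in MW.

Q = 1.50 MW

liquid 22.9→61.2 °C: 37.151 kJ/kg
vaporisation at 61.2 °C: 247 kJ/kg
vapour 61.2→170 °C: 59.84 kJ/kg
Δh = 37.151 + 247 + 59.84 = 343.99 kJ/kg
Q = ṁ·Δh = 262.4 kg/min × 343.99 kJ/kg = 90263 kJ/min
|Q| = 1504.4 kW = 1.5044 MW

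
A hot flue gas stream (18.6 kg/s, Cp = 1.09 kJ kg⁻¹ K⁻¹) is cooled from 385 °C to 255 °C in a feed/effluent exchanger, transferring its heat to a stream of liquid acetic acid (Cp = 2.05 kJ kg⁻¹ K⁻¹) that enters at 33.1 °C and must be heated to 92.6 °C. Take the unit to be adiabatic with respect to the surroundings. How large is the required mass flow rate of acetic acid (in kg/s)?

Heat released by hot stream: Q = 18.6 × 1.09 × (385 − 255) = 2635.6 kJ/s
Energy balance on cold side (adiabatic exchanger): Q = ṁ_c·Cp_c·(T_c,out − T_c,in)
ṁ_c = 2635.6 / [2.05 × (92.6 − 33.1)] = 21.608 kg/s

ṁ_c = 21.6 kg/s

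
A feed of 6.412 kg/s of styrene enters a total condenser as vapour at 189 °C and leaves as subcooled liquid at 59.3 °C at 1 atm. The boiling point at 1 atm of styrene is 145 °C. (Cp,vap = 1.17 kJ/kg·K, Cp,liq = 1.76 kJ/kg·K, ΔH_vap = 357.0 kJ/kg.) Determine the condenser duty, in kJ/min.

Q_c = 215000 kJ/min

vapour 189→145 °C: -51.48 kJ/kg
condensation at 145 °C: -357 kJ/kg
liquid 145→59.3 °C: -150.83 kJ/kg
Δh = -51.48 + -357 + -150.83 = -559.31 kJ/kg
Q = ṁ·Δh = 6.412 kg/s × -559.31 kJ/kg = -3586.3 kJ/s
|Q| = 3586.3 kW = 215180 kJ/min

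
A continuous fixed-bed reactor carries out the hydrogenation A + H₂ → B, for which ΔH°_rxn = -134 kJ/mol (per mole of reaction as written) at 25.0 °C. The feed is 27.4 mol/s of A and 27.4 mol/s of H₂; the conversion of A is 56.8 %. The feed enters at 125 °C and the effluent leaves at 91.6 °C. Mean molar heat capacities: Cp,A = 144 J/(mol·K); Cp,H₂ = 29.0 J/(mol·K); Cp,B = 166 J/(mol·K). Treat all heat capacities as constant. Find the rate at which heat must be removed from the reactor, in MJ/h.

Extent of reaction ξ = 0.568 × 27.4 = 15.563 mol/s
Reaction term: ξ·ΔH°_rxn = 15.563 × -134 = -2085.5 kJ/s
Sensible, feed 125→25 °C: -474.02 kJ/s
Outlet flows (mol/s): A 11.837, H₂ 11.837, B 15.563
Sensible, products 25→91.6 °C: 308.44 kJ/s
Q = ΔH = -2251 kJ/s = -2251 kW
Heat removed = 8103.8 MJ/h

Q_out = 8100 MJ/h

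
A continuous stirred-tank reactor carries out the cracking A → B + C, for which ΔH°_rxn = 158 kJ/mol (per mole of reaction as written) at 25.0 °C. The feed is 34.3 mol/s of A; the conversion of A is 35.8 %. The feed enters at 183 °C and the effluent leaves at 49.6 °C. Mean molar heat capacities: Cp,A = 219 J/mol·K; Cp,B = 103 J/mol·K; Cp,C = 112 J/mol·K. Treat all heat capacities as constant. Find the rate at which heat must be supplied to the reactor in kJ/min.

Q_in = 56200 kJ/min

Extent of reaction ξ = 0.358 × 34.3 = 12.279 mol/s
Reaction term: ξ·ΔH°_rxn = 12.279 × 158 = 1940.1 kJ/s
Sensible, feed 183→25 °C: -1186.8 kJ/s
Outlet flows (mol/s): A 22.021, B 12.279, C 12.279
Sensible, products 25→49.6 °C: 183.58 kJ/s
Q = ΔH = 936.88 kJ/s = 936.88 kW
Heat supplied = 56213 kJ/min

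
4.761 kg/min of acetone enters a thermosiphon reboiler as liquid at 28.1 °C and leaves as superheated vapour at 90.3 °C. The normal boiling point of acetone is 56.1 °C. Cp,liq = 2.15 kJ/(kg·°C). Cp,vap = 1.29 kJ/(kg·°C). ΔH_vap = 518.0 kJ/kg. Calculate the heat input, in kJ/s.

Q = 49.4 kJ/s

liquid 28.1→56.1 °C: 60.2 kJ/kg
vaporisation at 56.1 °C: 518 kJ/kg
vapour 56.1→90.3 °C: 44.118 kJ/kg
Δh = 60.2 + 518 + 44.118 = 622.32 kJ/kg
Q = ṁ·Δh = 4.761 kg/min × 622.32 kJ/kg = 2962.9 kJ/min
|Q| = 49.381 kW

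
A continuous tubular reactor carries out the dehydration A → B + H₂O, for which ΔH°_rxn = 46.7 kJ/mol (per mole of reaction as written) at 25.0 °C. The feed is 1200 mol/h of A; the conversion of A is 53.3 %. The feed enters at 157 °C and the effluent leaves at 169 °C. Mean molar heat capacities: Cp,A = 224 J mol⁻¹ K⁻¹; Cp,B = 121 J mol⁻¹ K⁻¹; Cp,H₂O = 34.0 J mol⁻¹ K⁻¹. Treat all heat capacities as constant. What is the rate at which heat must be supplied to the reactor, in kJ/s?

Q_in = 7.43 kJ/s

Extent of reaction ξ = 0.533 × 1200 = 639.6 mol/h
Reaction term: ξ·ΔH°_rxn = 639.6 × 46.7 = 29869 kJ/h
Sensible, feed 157→25 °C: -35482 kJ/h
Outlet flows (mol/h): A 560.4, B 639.6, H₂O 639.6
Sensible, products 25→169 °C: 32352 kJ/h
Q = ΔH = 26740 kJ/h = 7.4277 kW
Heat supplied = 7.4277 kJ/s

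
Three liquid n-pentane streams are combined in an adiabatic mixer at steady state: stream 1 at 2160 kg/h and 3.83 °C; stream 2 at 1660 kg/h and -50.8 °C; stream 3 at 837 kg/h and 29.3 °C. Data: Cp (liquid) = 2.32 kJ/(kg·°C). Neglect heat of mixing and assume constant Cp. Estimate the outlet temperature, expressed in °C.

Energy balance with Q = 0: Σ ṁᵢCp,ᵢ(T_out − Tᵢ) = 0
Σ ṁᵢCp,ᵢTᵢ = 2160×2.32×3.83 + 1660×2.32×-50.8 + 837×2.32×29.3 = -119550
Σ ṁᵢCp,ᵢ = 2160×2.32 + 1660×2.32 + 837×2.32 = 10804
T_out = -119550 / 10804 = -11.065 °C

T_out = -11.1 °C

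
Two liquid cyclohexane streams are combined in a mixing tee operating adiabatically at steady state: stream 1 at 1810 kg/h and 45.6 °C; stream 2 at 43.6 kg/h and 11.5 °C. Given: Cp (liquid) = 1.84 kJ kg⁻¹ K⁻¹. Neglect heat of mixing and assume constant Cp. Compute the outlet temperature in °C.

T_out = 44.8 °C

Energy balance with Q = 0: Σ ṁᵢCp,ᵢ(T_out − Tᵢ) = 0
T_out = Σ ṁᵢCp,ᵢTᵢ / Σ ṁᵢCp,ᵢ
      = 152790 / 3410.6 = 44.798 °C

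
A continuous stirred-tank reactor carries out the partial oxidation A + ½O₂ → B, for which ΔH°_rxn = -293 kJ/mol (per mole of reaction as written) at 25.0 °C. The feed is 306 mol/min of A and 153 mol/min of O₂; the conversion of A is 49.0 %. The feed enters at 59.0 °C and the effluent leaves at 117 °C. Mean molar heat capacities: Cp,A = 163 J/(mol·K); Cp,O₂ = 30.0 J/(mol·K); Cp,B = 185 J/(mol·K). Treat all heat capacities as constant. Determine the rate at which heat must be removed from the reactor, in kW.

Q_out = 678 kW

Extent of reaction ξ = 0.490 × 306 = 149.94 mol/min
Reaction term: ξ·ΔH°_rxn = 149.94 × -293 = -43932 kJ/min
Sensible, feed 59.0→25 °C: -1851.9 kJ/min
Outlet flows (mol/min): A 156.06, O₂ 78.03, B 149.94
Sensible, products 25→117 °C: 5107.6 kJ/min
Q = ΔH = -40677 kJ/min = -677.95 kW
Heat removed = 677.95 kW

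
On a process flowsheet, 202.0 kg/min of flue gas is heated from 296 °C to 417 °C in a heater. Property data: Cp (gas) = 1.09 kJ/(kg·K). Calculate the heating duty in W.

Q = ṁ·Cp·ΔT = 202.0 × 1.09 × (417 − 296) = 26642 kJ/min
Converting: 26642 / 60 s = 444.03 kW
Heating duty = 444030 W

Q = 444000 W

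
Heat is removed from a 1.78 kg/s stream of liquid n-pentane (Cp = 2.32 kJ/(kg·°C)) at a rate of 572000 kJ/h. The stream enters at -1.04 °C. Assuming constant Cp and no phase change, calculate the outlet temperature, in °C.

Q = 572000 kJ/h = 158.89 kJ/s
ΔT = Q/(ṁ·Cp) = 158.89/(1.78×2.32) = 38.476 K
T_out = -1.04 − 38.476 = -39.516 °C

T_out = -39.5 °C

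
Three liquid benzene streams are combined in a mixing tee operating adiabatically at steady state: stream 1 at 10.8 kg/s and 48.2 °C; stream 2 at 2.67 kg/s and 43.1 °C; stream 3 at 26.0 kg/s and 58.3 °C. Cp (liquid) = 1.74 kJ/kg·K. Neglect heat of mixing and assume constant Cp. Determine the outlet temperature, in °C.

No heat crosses the boundary, so H_out = H_in.
T_out = Σ ṁᵢCp,ᵢTᵢ / Σ ṁᵢCp,ᵢ
      = 3743.5 / 68.678 = 54.508 °C

T_out = 54.5 °C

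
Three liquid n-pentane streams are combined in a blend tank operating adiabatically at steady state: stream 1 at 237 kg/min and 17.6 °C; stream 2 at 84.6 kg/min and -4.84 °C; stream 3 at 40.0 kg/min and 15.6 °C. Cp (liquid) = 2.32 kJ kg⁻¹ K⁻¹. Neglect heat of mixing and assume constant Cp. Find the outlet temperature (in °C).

Adiabatic, steady state ⇒ Σ ṁᵢCp,ᵢ(T_out − Tᵢ) = 0
T_out = Σ ṁᵢCp,ᵢTᵢ / Σ ṁᵢCp,ᵢ
      = 10175 / 838.91 = 12.129 °C

T_out = 12.1 °C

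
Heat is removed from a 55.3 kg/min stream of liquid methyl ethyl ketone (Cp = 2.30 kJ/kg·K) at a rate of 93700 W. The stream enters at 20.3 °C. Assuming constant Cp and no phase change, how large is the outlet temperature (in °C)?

Q = 93700 W = 5622 kJ/min
ΔT = Q/(ṁ·Cp) = 5622/(55.3×2.30) = 44.202 K
T_out = 20.3 − 44.202 = -23.902 °C

T_out = -23.9 °C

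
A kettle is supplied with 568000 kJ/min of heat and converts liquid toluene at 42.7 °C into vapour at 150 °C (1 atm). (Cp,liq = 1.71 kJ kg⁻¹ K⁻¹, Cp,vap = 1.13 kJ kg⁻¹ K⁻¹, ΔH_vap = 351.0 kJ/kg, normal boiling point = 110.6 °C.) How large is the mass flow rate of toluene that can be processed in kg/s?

Δh = 1.71×(110.6−42.7) + 351.0 + 1.13×(150−110.6) = 511.63 kJ/kg
Q = 568000 kJ/min = 9466.7 kJ/s = 9466.7 kJ/s
ṁ = Q/Δh = 9466.7 / 511.63 = 18.503 kg/s

ṁ = 18.5 kg/s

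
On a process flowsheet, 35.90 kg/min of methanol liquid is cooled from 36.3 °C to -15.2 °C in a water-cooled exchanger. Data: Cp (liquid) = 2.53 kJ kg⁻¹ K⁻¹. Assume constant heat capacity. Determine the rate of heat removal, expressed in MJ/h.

Q_c = 281 MJ/h

Q = ṁ·Cp·ΔT = 35.90 × 2.53 × (-15.2 − 36.3) = -4677.6 kJ/min
Converting: 4677.6 / 60 s = 77.96 kW
Cooling duty = 280.66 MJ/h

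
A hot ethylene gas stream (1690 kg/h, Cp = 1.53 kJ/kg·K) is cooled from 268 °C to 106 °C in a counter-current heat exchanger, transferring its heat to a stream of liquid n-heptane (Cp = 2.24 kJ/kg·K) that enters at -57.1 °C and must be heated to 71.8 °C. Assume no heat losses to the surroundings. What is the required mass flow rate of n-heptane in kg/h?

Heat released by hot stream: Q = 1690 × 1.53 × (268 − 106) = 418880 kJ/h
Energy balance on cold side (adiabatic exchanger): Q = ṁ_c·Cp_c·(T_c,out − T_c,in)
ṁ_c = 418880 / [2.24 × (71.8 − -57.1)] = 1450.7 kg/h

ṁ_c = 1450 kg/h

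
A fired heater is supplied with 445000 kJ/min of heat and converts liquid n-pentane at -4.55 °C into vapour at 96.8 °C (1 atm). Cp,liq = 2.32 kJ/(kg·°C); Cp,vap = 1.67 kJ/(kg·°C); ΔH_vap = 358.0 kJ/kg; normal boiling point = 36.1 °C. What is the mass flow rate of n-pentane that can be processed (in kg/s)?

ṁ = 13.4 kg/s

Δh = 2.32×(36.1−-4.55) + 358.0 + 1.67×(96.8−36.1) = 553.68 kJ/kg
Q = 445000 kJ/min = 7416.7 kJ/s = 7416.7 kJ/s
ṁ = Q/Δh = 7416.7 / 553.68 = 13.395 kg/s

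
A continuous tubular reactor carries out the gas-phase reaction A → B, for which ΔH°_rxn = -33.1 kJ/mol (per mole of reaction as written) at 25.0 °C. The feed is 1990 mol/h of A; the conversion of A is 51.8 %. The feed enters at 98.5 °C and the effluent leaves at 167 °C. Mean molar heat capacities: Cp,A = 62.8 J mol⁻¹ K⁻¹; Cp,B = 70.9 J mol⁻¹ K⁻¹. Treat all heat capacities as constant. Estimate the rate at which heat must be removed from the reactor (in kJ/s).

Extent of reaction ξ = 0.518 × 1990 = 1030.8 mol/h
Reaction term: ξ·ΔH°_rxn = 1030.8 × -33.1 = -34120 kJ/h
Sensible, feed 98.5→25 °C: -9185.4 kJ/h
Outlet flows (mol/h): A 959.18, B 1030.8
Sensible, products 25→167 °C: 18932 kJ/h
Q = ΔH = -24374 kJ/h = -6.7705 kW
Heat removed = 6.7705 kJ/s

Q_out = 6.77 kJ/s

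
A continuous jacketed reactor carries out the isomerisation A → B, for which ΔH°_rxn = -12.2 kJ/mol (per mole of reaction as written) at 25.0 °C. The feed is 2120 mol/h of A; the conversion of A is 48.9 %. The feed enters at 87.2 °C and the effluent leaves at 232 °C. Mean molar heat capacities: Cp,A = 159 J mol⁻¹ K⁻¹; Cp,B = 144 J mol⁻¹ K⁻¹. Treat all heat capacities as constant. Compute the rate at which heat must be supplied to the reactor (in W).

Extent of reaction ξ = 0.489 × 2120 = 1036.7 mol/h
Reaction term: ξ·ΔH°_rxn = 1036.7 × -12.2 = -12647 kJ/h
Sensible, feed 87.2→25 °C: -20966 kJ/h
Outlet flows (mol/h): A 1083.3, B 1036.7
Sensible, products 25→232 °C: 66557 kJ/h
Q = ΔH = 32943 kJ/h = 9.1508 kW
Heat supplied = 9150.8 W

Q_in = 9150 W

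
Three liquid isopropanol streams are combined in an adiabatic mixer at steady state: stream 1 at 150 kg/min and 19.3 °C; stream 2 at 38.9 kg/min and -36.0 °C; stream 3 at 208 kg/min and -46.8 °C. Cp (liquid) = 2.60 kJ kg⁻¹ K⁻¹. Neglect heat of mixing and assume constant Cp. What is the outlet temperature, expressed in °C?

Adiabatic, steady state ⇒ Σ ṁᵢCp,ᵢ(T_out − Tᵢ) = 0
T_out = Σ ṁᵢCp,ᵢTᵢ / Σ ṁᵢCp,ᵢ
      = -21423 / 1031.9 = -20.76 °C

T_out = -20.8 °C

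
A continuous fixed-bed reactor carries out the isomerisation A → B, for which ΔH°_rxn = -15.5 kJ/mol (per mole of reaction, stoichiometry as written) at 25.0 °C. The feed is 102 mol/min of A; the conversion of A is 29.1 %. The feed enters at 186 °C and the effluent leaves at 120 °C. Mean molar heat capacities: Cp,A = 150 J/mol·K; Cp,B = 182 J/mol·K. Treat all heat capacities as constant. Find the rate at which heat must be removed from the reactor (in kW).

Q_out = 23.0 kW

Extent of reaction ξ = 0.291 × 102 = 29.682 mol/min
Reaction term: ξ·ΔH°_rxn = 29.682 × -15.5 = -460.07 kJ/min
Sensible, feed 186→25 °C: -2463.3 kJ/min
Outlet flows (mol/min): A 72.318, B 29.682
Sensible, products 25→120 °C: 1543.7 kJ/min
Q = ΔH = -1379.6 kJ/min = -22.994 kW
Heat removed = 22.994 kW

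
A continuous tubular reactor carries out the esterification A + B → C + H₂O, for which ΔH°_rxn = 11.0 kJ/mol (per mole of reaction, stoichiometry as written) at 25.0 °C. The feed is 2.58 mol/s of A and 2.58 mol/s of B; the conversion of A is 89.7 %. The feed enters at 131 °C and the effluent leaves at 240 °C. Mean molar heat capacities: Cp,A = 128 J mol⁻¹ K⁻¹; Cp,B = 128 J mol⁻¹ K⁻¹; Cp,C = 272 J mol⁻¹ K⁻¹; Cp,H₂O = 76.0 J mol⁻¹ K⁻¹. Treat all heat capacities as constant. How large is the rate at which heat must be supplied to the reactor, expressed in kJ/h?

Extent of reaction ξ = 0.897 × 2.58 = 2.3143 mol/s
Reaction term: ξ·ΔH°_rxn = 2.3143 × 11.0 = 25.457 kJ/s
Sensible, feed 131→25 °C: -70.011 kJ/s
Outlet flows (mol/s): A 0.26574, B 0.26574, C 2.3143, H₂O 2.3143
Sensible, products 25→240 °C: 187.78 kJ/s
Q = ΔH = 143.23 kJ/s = 143.23 kW
Heat supplied = 515610 kJ/h

Q_in = 516000 kJ/h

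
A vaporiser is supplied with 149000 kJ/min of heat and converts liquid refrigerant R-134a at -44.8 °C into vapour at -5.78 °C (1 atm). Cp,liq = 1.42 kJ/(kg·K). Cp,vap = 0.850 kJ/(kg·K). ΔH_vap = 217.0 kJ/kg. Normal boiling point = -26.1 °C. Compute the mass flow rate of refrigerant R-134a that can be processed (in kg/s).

ṁ = 9.52 kg/s

Δh = 1.42×(-26.1−-44.8) + 217.0 + 0.850×(-5.78−-26.1) = 260.83 kJ/kg
Q = 149000 kJ/min = 2483.3 kJ/s = 2483.3 kJ/s
ṁ = Q/Δh = 2483.3 / 260.83 = 9.521 kg/s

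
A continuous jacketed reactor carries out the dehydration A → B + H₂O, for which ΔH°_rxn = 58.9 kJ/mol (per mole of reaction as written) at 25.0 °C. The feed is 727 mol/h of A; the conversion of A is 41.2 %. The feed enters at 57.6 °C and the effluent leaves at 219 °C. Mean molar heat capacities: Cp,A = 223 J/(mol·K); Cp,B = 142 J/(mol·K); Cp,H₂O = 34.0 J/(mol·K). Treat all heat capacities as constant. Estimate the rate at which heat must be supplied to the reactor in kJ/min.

Extent of reaction ξ = 0.412 × 727 = 299.52 mol/h
Reaction term: ξ·ΔH°_rxn = 299.52 × 58.9 = 17642 kJ/h
Sensible, feed 57.6→25 °C: -5285.1 kJ/h
Outlet flows (mol/h): A 427.48, B 299.52, H₂O 299.52
Sensible, products 25→219 °C: 28720 kJ/h
Q = ΔH = 41077 kJ/h = 11.41 kW
Heat supplied = 684.62 kJ/min

Q_in = 685 kJ/min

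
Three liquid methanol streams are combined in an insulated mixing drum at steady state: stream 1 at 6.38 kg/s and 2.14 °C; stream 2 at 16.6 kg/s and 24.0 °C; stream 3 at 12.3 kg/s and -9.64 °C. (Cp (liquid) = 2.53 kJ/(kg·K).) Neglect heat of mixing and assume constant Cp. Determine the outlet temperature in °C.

T_out = 8.32 °C

Adiabatic, steady state ⇒ Σ ṁᵢCp,ᵢ(T_out − Tᵢ) = 0
Σ ṁᵢCp,ᵢTᵢ = 6.38×2.53×2.14 + 16.6×2.53×24.0 + 12.3×2.53×-9.64 = 742.51
Σ ṁᵢCp,ᵢ = 6.38×2.53 + 16.6×2.53 + 12.3×2.53 = 89.258
T_out = 742.51 / 89.258 = 8.3186 °C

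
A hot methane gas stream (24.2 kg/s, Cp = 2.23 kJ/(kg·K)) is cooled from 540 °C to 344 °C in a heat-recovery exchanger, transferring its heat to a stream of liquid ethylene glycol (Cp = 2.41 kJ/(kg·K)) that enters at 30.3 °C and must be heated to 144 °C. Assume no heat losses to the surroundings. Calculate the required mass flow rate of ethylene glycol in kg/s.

Heat released by hot stream: Q = 24.2 × 2.23 × (540 − 344) = 10577 kJ/s
Energy balance on cold side (adiabatic exchanger): Q = ṁ_c·Cp_c·(T_c,out − T_c,in)
ṁ_c = 10577 / [2.41 × (144 − 30.3)] = 38.601 kg/s

ṁ_c = 38.6 kg/s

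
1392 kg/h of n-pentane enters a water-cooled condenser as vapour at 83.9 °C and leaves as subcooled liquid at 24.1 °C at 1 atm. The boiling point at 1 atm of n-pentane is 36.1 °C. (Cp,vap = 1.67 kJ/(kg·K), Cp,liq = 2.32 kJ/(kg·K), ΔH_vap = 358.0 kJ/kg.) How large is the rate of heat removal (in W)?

Q_c = 180000 W

vapour 83.9→36.1 °C: -79.826 kJ/kg
condensation at 36.1 °C: -358 kJ/kg
liquid 36.1→24.1 °C: -27.84 kJ/kg
Δh = -79.826 + -358 + -27.84 = -465.67 kJ/kg
Q = ṁ·Δh = 1392 kg/h × -465.67 kJ/kg = -648210 kJ/h
|Q| = 180.06 kW = 180060 W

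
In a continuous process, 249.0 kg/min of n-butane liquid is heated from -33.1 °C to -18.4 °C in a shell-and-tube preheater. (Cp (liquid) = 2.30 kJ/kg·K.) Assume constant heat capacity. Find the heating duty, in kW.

Q = 140 kW

Q = ṁ·Cp·ΔT = 249.0 × 2.30 × (-18.4 − -33.1) = 8418.7 kJ/min
Converting: 8418.7 / 60 s = 140.31 kW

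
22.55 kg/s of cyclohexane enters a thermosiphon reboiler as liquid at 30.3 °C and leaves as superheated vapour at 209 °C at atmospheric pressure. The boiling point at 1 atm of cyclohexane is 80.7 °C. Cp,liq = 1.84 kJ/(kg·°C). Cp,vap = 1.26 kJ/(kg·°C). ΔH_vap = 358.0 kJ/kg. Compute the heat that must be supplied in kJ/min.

Q = 829000 kJ/min

liquid 30.3→80.7 °C: 92.736 kJ/kg
vaporisation at 80.7 °C: 358 kJ/kg
vapour 80.7→209 °C: 161.66 kJ/kg
Δh = 92.736 + 358 + 161.66 = 612.39 kJ/kg
Q = ṁ·Δh = 22.55 kg/s × 612.39 kJ/kg = 13809 kJ/s
|Q| = 13809 kW = 828570 kJ/min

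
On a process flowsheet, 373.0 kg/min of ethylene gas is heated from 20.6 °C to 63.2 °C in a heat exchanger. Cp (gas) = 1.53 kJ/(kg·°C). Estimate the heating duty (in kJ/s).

Q = ṁ·Cp·ΔT = 373.0 × 1.53 × (63.2 − 20.6) = 24311 kJ/min
Converting: 24311 / 60 s = 405.19 kW

Q = 405 kJ/s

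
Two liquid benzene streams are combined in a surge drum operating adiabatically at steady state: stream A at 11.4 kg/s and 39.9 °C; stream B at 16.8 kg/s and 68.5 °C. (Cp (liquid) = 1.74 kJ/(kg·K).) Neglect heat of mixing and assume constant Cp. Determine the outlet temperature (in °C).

T_out = 56.9 °C

Adiabatic, steady state ⇒ Σ ṁᵢCp,ᵢ(T_out − Tᵢ) = 0
Σ ṁᵢCp,ᵢTᵢ = 11.4×1.74×39.9 + 16.8×1.74×68.5 = 2793.8
Σ ṁᵢCp,ᵢ = 11.4×1.74 + 16.8×1.74 = 49.068
T_out = 2793.8 / 49.068 = 56.938 °C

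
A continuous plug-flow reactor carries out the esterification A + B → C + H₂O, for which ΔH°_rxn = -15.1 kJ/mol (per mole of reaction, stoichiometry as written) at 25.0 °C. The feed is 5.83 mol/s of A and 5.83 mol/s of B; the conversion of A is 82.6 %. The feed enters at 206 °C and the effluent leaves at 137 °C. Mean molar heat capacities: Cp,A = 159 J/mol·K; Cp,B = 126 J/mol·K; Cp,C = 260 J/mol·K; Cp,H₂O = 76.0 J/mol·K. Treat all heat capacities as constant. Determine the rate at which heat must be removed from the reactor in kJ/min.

Q_out = 9590 kJ/min

Extent of reaction ξ = 0.826 × 5.83 = 4.8156 mol/s
Reaction term: ξ·ΔH°_rxn = 4.8156 × -15.1 = -72.715 kJ/s
Sensible, feed 206→25 °C: -300.74 kJ/s
Outlet flows (mol/s): A 1.0144, B 1.0144, C 4.8156, H₂O 4.8156
Sensible, products 25→137 °C: 213.6 kJ/s
Q = ΔH = -159.86 kJ/s = -159.86 kW
Heat removed = 9591.3 kJ/min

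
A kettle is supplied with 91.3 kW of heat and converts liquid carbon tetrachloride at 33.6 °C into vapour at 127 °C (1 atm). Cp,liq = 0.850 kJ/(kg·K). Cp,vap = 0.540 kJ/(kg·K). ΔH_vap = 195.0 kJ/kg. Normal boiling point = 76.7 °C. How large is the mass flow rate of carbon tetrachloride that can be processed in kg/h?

ṁ = 1270 kg/h

Δh = 0.850×(76.7−33.6) + 195.0 + 0.540×(127−76.7) = 258.8 kJ/kg
Q = 91.3 kW = 91.3 kJ/s = 328680 kJ/h
ṁ = Q/Δh = 328680 / 258.8 = 1270 kg/h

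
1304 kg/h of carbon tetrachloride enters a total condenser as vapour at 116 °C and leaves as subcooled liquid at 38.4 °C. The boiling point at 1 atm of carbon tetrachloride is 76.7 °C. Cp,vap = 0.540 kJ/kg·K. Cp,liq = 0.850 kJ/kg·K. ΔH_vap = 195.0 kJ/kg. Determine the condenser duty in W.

Q_c = 90100 W

vapour 116→76.7 °C: -21.222 kJ/kg
condensation at 76.7 °C: -195 kJ/kg
liquid 76.7→38.4 °C: -32.555 kJ/kg
Δh = -21.222 + -195 + -32.555 = -248.78 kJ/kg
Q = ṁ·Δh = 1304 kg/h × -248.78 kJ/kg = -324410 kJ/h
|Q| = 90.113 kW = 90113 W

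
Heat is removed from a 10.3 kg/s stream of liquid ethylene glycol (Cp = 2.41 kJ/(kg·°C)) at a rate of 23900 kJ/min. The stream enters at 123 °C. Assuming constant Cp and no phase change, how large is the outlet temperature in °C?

T_out = 107 °C

Q = 23900 kJ/min = 398.33 kJ/s
ΔT = Q/(ṁ·Cp) = 398.33/(10.3×2.41) = 16.047 K
T_out = 123 − 16.047 = 106.95 °C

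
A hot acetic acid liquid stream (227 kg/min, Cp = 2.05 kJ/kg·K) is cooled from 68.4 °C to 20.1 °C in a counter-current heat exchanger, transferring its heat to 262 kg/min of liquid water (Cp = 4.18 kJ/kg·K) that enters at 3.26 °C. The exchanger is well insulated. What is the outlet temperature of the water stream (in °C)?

T_c,out = 23.8 °C

Heat released by hot stream: Q = 227 × 2.05 × (68.4 − 20.1) = 22476 kJ/min
Energy balance on cold side (adiabatic exchanger): Q = ṁ_c·Cp_c·(T_c,out − T_c,in)
T_c,out = 3.26 + 22476/(262 × 4.18) = 23.783 °C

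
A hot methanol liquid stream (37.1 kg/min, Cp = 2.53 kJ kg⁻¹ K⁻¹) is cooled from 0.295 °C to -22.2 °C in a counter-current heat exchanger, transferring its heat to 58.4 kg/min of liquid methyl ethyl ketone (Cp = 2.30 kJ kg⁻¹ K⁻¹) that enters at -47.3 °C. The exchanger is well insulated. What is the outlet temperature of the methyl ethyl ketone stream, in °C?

T_c,out = -31.6 °C

Heat released by hot stream: Q = 37.1 × 2.53 × (0.295 − -22.2) = 2111.4 kJ/min
Energy balance on cold side (adiabatic exchanger): Q = ṁ_c·Cp_c·(T_c,out − T_c,in)
T_c,out = -47.3 + 2111.4/(58.4 × 2.30) = -31.58 °C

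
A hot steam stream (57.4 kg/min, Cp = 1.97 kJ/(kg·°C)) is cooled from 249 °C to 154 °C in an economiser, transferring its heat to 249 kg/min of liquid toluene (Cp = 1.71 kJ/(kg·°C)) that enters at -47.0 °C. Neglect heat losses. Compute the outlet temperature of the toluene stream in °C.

T_c,out = -21.8 °C

Heat released by hot stream: Q = 57.4 × 1.97 × (249 − 154) = 10742 kJ/min
Energy balance on cold side (adiabatic exchanger): Q = ṁ_c·Cp_c·(T_c,out − T_c,in)
T_c,out = -47.0 + 10742/(249 × 1.71) = -21.771 °C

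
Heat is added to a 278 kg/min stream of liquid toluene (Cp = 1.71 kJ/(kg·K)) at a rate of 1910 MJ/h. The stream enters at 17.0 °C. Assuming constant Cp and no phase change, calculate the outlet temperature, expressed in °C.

T_out = 84.0 °C

Q = 1910 MJ/h = 31833 kJ/min
ΔT = Q/(ṁ·Cp) = 31833/(278×1.71) = 66.964 K
T_out = 17.0 + 66.964 = 83.964 °C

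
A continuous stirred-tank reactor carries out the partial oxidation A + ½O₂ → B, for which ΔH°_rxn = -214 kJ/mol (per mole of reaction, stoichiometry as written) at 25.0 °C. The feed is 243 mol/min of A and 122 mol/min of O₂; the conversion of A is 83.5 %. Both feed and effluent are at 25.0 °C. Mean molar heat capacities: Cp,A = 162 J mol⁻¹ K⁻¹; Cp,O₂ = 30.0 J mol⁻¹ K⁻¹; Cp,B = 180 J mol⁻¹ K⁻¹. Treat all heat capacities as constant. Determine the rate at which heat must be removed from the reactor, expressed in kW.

Extent of reaction ξ = 0.835 × 243 = 202.91 mol/min
Reaction term: ξ·ΔH°_rxn = 202.91 × -214 = -43422 kJ/min
Q = ΔH = -43422 kJ/min = -723.69 kW
Heat removed = 723.69 kW

Q_out = 724 kW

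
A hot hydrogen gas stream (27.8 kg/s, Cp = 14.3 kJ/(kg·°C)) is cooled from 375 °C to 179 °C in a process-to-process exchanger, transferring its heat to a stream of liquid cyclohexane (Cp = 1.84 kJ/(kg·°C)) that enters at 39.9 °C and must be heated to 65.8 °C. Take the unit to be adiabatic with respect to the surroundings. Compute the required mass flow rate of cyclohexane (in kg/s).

Heat released by hot stream: Q = 27.8 × 14.3 × (375 − 179) = 77918 kJ/s
Energy balance on cold side (adiabatic exchanger): Q = ṁ_c·Cp_c·(T_c,out − T_c,in)
ṁ_c = 77918 / [1.84 × (65.8 − 39.9)] = 1635 kg/s

ṁ_c = 1640 kg/s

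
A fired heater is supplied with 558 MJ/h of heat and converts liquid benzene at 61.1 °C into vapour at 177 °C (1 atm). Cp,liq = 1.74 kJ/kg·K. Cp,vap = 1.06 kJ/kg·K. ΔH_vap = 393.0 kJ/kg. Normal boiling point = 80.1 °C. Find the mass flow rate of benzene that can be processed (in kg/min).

ṁ = 17.6 kg/min

Δh = 1.74×(80.1−61.1) + 393.0 + 1.06×(177−80.1) = 528.77 kJ/kg
Q = 558 MJ/h = 155 kJ/s = 9300 kJ/min
ṁ = Q/Δh = 9300 / 528.77 = 17.588 kg/min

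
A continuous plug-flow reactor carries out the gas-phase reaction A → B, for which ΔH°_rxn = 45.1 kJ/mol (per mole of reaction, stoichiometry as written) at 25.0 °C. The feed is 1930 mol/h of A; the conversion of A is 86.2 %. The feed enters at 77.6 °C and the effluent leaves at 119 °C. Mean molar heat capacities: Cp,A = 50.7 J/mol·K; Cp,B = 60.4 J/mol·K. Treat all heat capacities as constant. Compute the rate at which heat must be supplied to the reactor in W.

Q_in = 22400 W

Extent of reaction ξ = 0.862 × 1930 = 1663.7 mol/h
Reaction term: ξ·ΔH°_rxn = 1663.7 × 45.1 = 75031 kJ/h
Sensible, feed 77.6→25 °C: -5147 kJ/h
Outlet flows (mol/h): A 266.34, B 1663.7
Sensible, products 25→119 °C: 10715 kJ/h
Q = ΔH = 80599 kJ/h = 22.389 kW
Heat supplied = 22389 W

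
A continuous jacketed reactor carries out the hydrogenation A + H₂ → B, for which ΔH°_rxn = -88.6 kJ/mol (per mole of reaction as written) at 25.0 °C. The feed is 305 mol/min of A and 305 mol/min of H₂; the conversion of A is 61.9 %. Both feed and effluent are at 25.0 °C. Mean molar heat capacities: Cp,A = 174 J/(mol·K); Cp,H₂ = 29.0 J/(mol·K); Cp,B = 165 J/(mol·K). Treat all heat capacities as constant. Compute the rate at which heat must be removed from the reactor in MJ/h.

Q_out = 1000 MJ/h

Extent of reaction ξ = 0.619 × 305 = 188.79 mol/min
Reaction term: ξ·ΔH°_rxn = 188.79 × -88.6 = -16727 kJ/min
Q = ΔH = -16727 kJ/min = -278.79 kW
Heat removed = 1003.6 MJ/h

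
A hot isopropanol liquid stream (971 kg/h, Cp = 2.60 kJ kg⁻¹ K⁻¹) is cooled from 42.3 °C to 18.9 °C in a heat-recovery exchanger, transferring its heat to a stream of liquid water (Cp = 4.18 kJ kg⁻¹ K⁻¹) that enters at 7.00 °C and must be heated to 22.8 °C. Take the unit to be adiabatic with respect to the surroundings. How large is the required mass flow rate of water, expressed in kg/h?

Heat released by hot stream: Q = 971 × 2.60 × (42.3 − 18.9) = 59076 kJ/h
Energy balance on cold side (adiabatic exchanger): Q = ṁ_c·Cp_c·(T_c,out − T_c,in)
ṁ_c = 59076 / [4.18 × (22.8 − 7.00)] = 894.49 kg/h

ṁ_c = 894 kg/h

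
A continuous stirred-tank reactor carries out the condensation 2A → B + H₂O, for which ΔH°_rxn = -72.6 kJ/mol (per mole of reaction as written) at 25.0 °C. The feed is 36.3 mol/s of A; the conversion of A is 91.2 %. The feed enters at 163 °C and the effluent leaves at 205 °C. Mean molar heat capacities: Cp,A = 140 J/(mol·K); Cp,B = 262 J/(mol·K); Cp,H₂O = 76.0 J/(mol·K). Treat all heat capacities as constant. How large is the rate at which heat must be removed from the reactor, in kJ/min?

Extent of reaction ξ = 0.912 × 36.3 / 2 = 16.553 mol/s
Reaction term: ξ·ΔH°_rxn = 16.553 × -72.6 = -1201.7 kJ/s
Sensible, feed 163→25 °C: -701.32 kJ/s
Outlet flows (mol/s): A 3.1944, B 16.553, H₂O 16.553
Sensible, products 25→205 °C: 1087.6 kJ/s
Q = ΔH = -815.48 kJ/s = -815.48 kW
Heat removed = 48929 kJ/min

Q_out = 48900 kJ/min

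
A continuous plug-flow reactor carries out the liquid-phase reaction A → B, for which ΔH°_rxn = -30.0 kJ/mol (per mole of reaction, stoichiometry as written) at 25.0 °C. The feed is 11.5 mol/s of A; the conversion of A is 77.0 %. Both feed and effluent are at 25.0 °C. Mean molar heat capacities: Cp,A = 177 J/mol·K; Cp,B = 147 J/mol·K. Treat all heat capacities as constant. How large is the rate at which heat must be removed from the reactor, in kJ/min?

Q_out = 15900 kJ/min

Extent of reaction ξ = 0.770 × 11.5 = 8.855 mol/s
Reaction term: ξ·ΔH°_rxn = 8.855 × -30.0 = -265.65 kJ/s
Q = ΔH = -265.65 kJ/s = -265.65 kW
Heat removed = 15939 kJ/min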